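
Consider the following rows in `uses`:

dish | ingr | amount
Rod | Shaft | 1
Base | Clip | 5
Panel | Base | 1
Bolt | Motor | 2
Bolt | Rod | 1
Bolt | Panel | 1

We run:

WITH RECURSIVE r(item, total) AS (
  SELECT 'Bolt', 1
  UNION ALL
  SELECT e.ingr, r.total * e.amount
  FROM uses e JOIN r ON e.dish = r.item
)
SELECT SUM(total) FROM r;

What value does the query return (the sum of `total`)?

12

Base: (Bolt, total=1).
Iteration 1: components of {Bolt} -> Motor = 1*2 = 2, Panel = 1*1 = 1, Rod = 1*1 = 1.
Iteration 2: components of {Motor,Panel,Rod} -> Base = 1*1 = 1, Shaft = 1*1 = 1.
Iteration 3: components of {Base,Shaft} -> Clip = 1*5 = 5.
Iteration 4: no further components; recursion stops.
SUM(total) = 1 + 1 + 1 + 2 + 1 + 1 + 5 = 12.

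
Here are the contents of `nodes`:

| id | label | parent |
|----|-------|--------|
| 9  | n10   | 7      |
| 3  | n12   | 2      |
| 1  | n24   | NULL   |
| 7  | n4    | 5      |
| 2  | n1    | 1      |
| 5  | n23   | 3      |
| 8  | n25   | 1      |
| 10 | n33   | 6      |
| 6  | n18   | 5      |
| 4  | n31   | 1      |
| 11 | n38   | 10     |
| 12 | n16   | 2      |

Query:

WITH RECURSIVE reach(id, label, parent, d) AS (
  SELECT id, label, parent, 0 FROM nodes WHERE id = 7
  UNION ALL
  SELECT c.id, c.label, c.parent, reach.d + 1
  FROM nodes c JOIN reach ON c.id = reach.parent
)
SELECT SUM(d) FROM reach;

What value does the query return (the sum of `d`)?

Base: id=7 (n4), parent=5, d 0.
Iteration 1: join on id=5 -> n23 (id 5, parent=3, d 1).
Iteration 2: join on id=3 -> n12 (id 3, parent=2, d 2).
Iteration 3: join on id=2 -> n1 (id 2, parent=1, d 3).
Iteration 4: join on id=1 -> n24 (id 1, parent=NULL, d 4).
Iteration 5: parent is NULL; no match; recursion stops.
SUM(d) = 0 + 1 + 2 + 3 + 4 = 10.

10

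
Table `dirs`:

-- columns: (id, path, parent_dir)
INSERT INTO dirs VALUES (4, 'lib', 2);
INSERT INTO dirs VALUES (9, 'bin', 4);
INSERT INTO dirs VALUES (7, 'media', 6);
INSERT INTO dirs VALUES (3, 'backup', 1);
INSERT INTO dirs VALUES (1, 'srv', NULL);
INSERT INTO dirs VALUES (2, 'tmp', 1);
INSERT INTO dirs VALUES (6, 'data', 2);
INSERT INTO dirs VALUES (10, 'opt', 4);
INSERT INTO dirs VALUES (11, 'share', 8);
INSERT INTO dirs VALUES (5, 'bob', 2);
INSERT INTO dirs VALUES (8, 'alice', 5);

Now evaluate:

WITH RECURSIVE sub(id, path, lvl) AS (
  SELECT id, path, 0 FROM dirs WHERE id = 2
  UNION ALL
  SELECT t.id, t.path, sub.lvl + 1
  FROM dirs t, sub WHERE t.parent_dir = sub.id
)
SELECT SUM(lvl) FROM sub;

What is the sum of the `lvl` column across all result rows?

14

Base: id=2 (tmp) at lvl 0.
Iteration 1: rows with parent_dir in {2} -> lib (id 4, lvl 1), bob (id 5, lvl 1), data (id 6, lvl 1).
Iteration 2: rows with parent_dir in {4,5,6} -> media (id 7, lvl 2), alice (id 8, lvl 2), bin (id 9, lvl 2), opt (id 10, lvl 2).
Iteration 3: rows with parent_dir in {7,8,9,10} -> share (id 11, lvl 3).
Iteration 4: no rows with parent_dir in {11}; recursion stops.
SUM(lvl) = 0 + 1 + 1 + 1 + 2 + 2 + 2 + 2 + 3 = 14.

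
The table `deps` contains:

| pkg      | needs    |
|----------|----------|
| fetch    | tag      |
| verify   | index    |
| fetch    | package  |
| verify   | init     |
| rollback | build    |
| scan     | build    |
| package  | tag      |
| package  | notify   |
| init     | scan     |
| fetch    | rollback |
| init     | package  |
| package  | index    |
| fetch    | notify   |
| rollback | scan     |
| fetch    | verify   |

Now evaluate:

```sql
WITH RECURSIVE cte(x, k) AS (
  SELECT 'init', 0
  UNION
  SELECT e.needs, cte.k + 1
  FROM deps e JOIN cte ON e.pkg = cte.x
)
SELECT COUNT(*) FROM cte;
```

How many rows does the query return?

Base: (init, k=0).
Iteration 1: edges from {init} -> (package, k=1), (scan, k=1).
Iteration 2: edges from {package,scan} -> (build, k=2), (index, k=2), (notify, k=2), (tag, k=2).
Iteration 3: no outgoing edges from {build,index,notify,tag}; recursion stops.
Total rows emitted: 7.

7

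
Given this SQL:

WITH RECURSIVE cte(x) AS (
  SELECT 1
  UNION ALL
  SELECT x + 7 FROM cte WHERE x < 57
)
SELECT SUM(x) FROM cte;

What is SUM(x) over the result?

Base: x=1.
Iteration 1: 1 < 57 holds -> x = 1 + 7 = 8.
Iteration 2: 8 < 57 holds -> x = 8 + 7 = 15.
Iteration 3: 15 < 57 holds -> x = 15 + 7 = 22.
Iteration 4: 22 < 57 holds -> x = 22 + 7 = 29.
Iteration 5: 29 < 57 holds -> x = 29 + 7 = 36.
Iteration 6: 36 < 57 holds -> x = 36 + 7 = 43.
Iteration 7: 43 < 57 holds -> x = 43 + 7 = 50.
Iteration 8: 50 < 57 holds -> x = 50 + 7 = 57.
Iteration 9: 57 < 57 fails; recursion stops.
SUM(x) = 1 + 8 + 15 + 22 + 29 + 36 + 43 + 50 + 57 = 261.

261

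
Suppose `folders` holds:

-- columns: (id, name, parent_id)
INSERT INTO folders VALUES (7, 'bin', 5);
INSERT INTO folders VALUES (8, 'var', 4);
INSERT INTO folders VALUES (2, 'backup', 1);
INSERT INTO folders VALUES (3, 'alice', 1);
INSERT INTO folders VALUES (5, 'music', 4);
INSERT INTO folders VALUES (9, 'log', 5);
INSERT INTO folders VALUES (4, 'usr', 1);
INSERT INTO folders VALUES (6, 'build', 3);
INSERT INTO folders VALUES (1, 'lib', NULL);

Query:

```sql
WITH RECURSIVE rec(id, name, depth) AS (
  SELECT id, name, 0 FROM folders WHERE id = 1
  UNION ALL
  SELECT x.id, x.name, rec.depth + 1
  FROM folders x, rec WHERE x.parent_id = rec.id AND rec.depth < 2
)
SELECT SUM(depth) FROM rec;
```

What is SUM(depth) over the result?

9

Base: id=1 (lib) at depth 0.
Iteration 1: rows with parent_id in {1} -> backup (id 2, depth 1), alice (id 3, depth 1), usr (id 4, depth 1).
Iteration 2: rows with parent_id in {2,3,4} -> music (id 5, depth 2), build (id 6, depth 2), var (id 8, depth 2).
Iteration 3: depth < 2 fails for all current rows; recursion stops.
SUM(depth) = 0 + 1 + 1 + 1 + 2 + 2 + 2 = 9.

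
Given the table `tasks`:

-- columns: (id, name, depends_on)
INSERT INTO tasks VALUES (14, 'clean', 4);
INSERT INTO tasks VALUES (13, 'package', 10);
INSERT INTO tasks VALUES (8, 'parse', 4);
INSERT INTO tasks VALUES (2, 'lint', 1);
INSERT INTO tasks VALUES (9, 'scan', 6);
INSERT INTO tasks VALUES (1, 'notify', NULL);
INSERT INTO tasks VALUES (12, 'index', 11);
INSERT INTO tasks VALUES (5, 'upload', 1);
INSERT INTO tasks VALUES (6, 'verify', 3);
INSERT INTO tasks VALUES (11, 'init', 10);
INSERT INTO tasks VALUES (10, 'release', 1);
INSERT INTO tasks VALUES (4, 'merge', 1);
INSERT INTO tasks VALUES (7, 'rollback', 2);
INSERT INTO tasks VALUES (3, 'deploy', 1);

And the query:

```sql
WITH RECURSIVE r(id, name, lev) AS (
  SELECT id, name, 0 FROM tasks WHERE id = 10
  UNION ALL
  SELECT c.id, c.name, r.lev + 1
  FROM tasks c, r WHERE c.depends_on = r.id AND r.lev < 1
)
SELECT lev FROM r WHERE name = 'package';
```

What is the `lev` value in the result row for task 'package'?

Base: id=10 (release) at lev 0.
Iteration 1: rows with depends_on in {10} -> init (id 11, lev 1), package (id 13, lev 1).
Iteration 2: lev < 1 fails for all current rows; recursion stops.

1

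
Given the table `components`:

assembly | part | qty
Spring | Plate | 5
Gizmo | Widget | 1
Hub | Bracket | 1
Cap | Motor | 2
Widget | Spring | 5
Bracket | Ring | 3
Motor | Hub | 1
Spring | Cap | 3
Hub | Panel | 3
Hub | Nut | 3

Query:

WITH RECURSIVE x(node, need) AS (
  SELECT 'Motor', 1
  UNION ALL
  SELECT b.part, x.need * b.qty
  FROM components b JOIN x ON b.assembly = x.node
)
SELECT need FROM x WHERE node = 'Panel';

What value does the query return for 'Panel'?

3

Base: (Motor, need=1).
Iteration 1: components of {Motor} -> Hub = 1*1 = 1.
Iteration 2: components of {Hub} -> Bracket = 1*1 = 1, Nut = 1*3 = 3, Panel = 1*3 = 3.
Iteration 3: components of {Bracket,Nut,Panel} -> Ring = 1*3 = 3.
Iteration 4: no further components; recursion stops.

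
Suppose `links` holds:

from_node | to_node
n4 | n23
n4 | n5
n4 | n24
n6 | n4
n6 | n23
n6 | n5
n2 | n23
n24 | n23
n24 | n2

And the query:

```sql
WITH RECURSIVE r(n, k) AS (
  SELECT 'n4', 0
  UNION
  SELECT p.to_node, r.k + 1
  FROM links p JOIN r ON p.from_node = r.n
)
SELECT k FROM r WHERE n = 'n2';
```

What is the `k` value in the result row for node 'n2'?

Base: (n4, k=0).
Iteration 1: edges from {n4} -> (n23, k=1), (n24, k=1), (n5, k=1).
Iteration 2: edges from {n23,n24,n5} -> (n2, k=2), (n23, k=2).
Iteration 3: edges from {n2,n23} -> (n23, k=3).
Iteration 4: no outgoing edges from {n23}; recursion stops.

2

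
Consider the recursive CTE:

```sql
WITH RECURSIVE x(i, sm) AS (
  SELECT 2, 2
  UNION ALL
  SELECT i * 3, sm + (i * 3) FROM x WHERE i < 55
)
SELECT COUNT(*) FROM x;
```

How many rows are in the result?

Base: i=2, sm=2.
Iteration 1: 2 < 55 holds -> i = 2 * 3 = 6, sm = 2 + 6 = 8.
Iteration 2: 6 < 55 holds -> i = 6 * 3 = 18, sm = 8 + 18 = 26.
Iteration 3: 18 < 55 holds -> i = 18 * 3 = 54, sm = 26 + 54 = 80.
Iteration 4: 54 < 55 holds -> i = 54 * 3 = 162, sm = 80 + 162 = 242.
Iteration 5: 162 < 55 fails; recursion stops.
Total rows emitted: 5.

5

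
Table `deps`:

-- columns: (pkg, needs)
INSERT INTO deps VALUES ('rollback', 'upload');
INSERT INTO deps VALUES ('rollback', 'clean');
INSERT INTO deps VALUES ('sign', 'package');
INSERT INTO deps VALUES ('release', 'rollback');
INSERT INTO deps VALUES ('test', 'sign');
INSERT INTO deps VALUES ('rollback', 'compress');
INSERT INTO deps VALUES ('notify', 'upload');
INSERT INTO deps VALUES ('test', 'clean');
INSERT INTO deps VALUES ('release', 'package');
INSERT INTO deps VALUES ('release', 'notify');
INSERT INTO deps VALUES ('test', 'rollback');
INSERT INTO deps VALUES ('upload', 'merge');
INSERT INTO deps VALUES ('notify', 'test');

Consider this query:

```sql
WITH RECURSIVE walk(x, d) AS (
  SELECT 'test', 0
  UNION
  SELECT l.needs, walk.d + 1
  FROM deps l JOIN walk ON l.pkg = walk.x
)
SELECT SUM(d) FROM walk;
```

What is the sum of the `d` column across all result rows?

14

Base: (test, d=0).
Iteration 1: edges from {test} -> (clean, d=1), (rollback, d=1), (sign, d=1).
Iteration 2: edges from {clean,rollback,sign} -> (clean, d=2), (compress, d=2), (package, d=2), (upload, d=2).
Iteration 3: edges from {clean,compress,package,upload} -> (merge, d=3).
Iteration 4: no outgoing edges from {merge}; recursion stops.
SUM(d) = 0 + 1 + 1 + 1 + 2 + 2 + 2 + 2 + 3 = 14.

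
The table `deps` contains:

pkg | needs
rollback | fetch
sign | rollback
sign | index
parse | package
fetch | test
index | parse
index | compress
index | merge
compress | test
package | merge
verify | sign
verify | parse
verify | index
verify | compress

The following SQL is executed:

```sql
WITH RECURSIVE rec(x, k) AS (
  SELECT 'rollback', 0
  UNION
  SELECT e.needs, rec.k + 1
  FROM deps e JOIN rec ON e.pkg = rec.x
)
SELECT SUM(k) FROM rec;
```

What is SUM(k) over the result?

Base: (rollback, k=0).
Iteration 1: edges from {rollback} -> (fetch, k=1).
Iteration 2: edges from {fetch} -> (test, k=2).
Iteration 3: no outgoing edges from {test}; recursion stops.
SUM(k) = 0 + 1 + 2 = 3.

3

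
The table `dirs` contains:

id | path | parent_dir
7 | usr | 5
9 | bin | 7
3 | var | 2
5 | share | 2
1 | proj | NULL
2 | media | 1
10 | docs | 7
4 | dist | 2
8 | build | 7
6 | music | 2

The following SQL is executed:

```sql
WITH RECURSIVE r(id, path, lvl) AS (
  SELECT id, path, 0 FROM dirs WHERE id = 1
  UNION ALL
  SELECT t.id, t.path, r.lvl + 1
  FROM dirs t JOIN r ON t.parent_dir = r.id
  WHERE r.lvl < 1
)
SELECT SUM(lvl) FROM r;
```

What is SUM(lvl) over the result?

Base: id=1 (proj) at lvl 0.
Iteration 1: rows with parent_dir in {1} -> media (id 2, lvl 1).
Iteration 2: lvl < 1 fails for all current rows; recursion stops.
SUM(lvl) = 0 + 1 = 1.

1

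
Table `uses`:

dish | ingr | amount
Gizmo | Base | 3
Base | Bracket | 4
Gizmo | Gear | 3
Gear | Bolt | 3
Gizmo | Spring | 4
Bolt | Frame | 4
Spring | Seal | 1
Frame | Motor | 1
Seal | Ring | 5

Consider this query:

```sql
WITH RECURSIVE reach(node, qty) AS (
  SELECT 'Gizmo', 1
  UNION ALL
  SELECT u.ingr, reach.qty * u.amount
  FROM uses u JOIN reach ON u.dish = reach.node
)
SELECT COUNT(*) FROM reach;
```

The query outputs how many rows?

Base: (Gizmo, qty=1).
Iteration 1: components of {Gizmo} -> Base = 1*3 = 3, Gear = 1*3 = 3, Spring = 1*4 = 4.
Iteration 2: components of {Base,Gear,Spring} -> Bolt = 3*3 = 9, Bracket = 3*4 = 12, Seal = 4*1 = 4.
Iteration 3: components of {Bolt,Bracket,Seal} -> Frame = 9*4 = 36, Ring = 4*5 = 20.
Iteration 4: components of {Frame,Ring} -> Motor = 36*1 = 36.
Iteration 5: no further components; recursion stops.
Total rows emitted: 10.

10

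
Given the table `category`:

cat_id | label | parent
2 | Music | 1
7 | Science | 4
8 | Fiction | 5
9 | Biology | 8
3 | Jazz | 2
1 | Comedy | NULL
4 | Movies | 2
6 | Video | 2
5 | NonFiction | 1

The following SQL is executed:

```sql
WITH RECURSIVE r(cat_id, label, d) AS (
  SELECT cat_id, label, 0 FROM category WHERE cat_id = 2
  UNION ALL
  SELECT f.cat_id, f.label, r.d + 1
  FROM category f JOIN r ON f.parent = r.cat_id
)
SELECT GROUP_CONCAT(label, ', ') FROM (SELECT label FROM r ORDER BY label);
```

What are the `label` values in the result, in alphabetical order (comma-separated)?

Jazz, Movies, Music, Science, Video

Base: cat_id=2 (Music) at d 0.
Iteration 1: rows with parent in {2} -> Jazz (id 3, d 1), Movies (id 4, d 1), Video (id 6, d 1).
Iteration 2: rows with parent in {3,4,6} -> Science (id 7, d 2).
Iteration 3: no rows with parent in {7}; recursion stops.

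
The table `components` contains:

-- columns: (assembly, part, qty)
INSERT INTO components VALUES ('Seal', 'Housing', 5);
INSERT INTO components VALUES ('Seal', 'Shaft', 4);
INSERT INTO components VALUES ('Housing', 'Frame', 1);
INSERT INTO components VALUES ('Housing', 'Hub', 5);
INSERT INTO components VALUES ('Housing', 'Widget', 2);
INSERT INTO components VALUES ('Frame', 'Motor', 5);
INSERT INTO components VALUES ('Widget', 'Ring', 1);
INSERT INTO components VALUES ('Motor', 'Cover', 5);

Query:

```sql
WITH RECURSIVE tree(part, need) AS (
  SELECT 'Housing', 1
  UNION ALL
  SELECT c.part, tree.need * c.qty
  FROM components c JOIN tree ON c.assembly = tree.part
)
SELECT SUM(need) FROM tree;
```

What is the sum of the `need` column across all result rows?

41

Base: (Housing, need=1).
Iteration 1: components of {Housing} -> Frame = 1*1 = 1, Hub = 1*5 = 5, Widget = 1*2 = 2.
Iteration 2: components of {Frame,Hub,Widget} -> Motor = 1*5 = 5, Ring = 2*1 = 2.
Iteration 3: components of {Motor,Ring} -> Cover = 5*5 = 25.
Iteration 4: no further components; recursion stops.
SUM(need) = 1 + 1 + 5 + 2 + 5 + 2 + 25 = 41.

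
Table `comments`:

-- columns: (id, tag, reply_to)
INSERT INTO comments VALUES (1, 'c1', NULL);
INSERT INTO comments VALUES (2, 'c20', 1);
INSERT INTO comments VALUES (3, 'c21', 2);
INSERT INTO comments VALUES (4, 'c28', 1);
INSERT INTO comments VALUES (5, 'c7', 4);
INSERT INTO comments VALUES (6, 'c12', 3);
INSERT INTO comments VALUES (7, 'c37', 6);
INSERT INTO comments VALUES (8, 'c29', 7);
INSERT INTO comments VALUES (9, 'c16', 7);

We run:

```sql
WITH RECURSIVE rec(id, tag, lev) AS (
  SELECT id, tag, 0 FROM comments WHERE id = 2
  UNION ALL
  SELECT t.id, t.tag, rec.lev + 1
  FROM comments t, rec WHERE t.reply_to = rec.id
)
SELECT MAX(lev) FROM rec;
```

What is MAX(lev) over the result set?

Base: id=2 (c20) at lev 0.
Iteration 1: rows with reply_to in {2} -> c21 (id 3, lev 1).
Iteration 2: rows with reply_to in {3} -> c12 (id 6, lev 2).
Iteration 3: rows with reply_to in {6} -> c37 (id 7, lev 3).
Iteration 4: rows with reply_to in {7} -> c29 (id 8, lev 4), c16 (id 9, lev 4).
Iteration 5: no rows with reply_to in {8,9}; recursion stops.
lev values: 0, 1, 2, 3, 4, 4; the maximum is 4.

4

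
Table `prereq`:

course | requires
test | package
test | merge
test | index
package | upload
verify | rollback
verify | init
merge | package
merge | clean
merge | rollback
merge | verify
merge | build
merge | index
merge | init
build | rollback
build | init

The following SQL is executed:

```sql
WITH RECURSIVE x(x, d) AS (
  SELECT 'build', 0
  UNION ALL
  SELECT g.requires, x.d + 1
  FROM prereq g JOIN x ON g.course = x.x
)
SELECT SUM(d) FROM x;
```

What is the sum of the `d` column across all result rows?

Base: (build, d=0).
Iteration 1: edges from {build} -> (init, d=1), (rollback, d=1).
Iteration 2: no outgoing edges from {init,rollback}; recursion stops.
SUM(d) = 0 + 1 + 1 = 2.

2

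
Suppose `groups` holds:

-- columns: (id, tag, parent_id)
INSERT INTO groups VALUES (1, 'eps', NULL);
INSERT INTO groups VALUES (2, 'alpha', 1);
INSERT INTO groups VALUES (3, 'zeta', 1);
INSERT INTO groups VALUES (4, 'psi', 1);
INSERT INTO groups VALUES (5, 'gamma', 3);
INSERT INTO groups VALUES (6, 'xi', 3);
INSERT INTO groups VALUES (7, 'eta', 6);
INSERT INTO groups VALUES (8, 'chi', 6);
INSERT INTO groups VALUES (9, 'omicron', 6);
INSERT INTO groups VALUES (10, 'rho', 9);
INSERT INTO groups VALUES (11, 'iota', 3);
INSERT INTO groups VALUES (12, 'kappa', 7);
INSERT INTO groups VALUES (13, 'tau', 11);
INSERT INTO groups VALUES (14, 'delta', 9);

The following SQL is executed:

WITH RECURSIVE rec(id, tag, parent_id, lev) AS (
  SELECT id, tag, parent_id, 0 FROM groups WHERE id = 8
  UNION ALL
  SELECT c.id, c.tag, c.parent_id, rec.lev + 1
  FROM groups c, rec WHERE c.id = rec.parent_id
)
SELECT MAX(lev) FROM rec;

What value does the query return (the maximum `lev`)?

Base: id=8 (chi), parent_id=6, lev 0.
Iteration 1: join on id=6 -> xi (id 6, parent_id=3, lev 1).
Iteration 2: join on id=3 -> zeta (id 3, parent_id=1, lev 2).
Iteration 3: join on id=1 -> eps (id 1, parent_id=NULL, lev 3).
Iteration 4: parent_id is NULL; no match; recursion stops.
lev values: 0, 1, 2, 3; the maximum is 3.

3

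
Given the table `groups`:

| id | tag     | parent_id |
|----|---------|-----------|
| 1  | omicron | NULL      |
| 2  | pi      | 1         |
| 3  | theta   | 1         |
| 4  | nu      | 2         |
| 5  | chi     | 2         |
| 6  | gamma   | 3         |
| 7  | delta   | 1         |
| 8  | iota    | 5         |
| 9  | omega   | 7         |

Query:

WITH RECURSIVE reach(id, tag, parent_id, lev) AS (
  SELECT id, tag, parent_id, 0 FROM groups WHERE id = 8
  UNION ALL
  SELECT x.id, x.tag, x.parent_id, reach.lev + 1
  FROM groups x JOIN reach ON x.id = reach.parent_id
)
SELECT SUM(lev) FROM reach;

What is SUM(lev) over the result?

6

Base: id=8 (iota), parent_id=5, lev 0.
Iteration 1: join on id=5 -> chi (id 5, parent_id=2, lev 1).
Iteration 2: join on id=2 -> pi (id 2, parent_id=1, lev 2).
Iteration 3: join on id=1 -> omicron (id 1, parent_id=NULL, lev 3).
Iteration 4: parent_id is NULL; no match; recursion stops.
SUM(lev) = 0 + 1 + 2 + 3 = 6.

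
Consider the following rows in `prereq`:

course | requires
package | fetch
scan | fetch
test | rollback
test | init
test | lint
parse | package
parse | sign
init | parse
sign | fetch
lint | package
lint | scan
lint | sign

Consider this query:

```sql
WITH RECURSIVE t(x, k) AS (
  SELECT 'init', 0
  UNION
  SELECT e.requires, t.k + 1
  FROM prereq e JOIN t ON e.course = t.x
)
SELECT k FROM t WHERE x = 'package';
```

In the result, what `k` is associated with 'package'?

2

Base: (init, k=0).
Iteration 1: edges from {init} -> (parse, k=1).
Iteration 2: edges from {parse} -> (package, k=2), (sign, k=2).
Iteration 3: edges from {package,sign} -> (fetch, k=3). [UNION drops 1 duplicate row(s)]
Iteration 4: no outgoing edges from {fetch}; recursion stops.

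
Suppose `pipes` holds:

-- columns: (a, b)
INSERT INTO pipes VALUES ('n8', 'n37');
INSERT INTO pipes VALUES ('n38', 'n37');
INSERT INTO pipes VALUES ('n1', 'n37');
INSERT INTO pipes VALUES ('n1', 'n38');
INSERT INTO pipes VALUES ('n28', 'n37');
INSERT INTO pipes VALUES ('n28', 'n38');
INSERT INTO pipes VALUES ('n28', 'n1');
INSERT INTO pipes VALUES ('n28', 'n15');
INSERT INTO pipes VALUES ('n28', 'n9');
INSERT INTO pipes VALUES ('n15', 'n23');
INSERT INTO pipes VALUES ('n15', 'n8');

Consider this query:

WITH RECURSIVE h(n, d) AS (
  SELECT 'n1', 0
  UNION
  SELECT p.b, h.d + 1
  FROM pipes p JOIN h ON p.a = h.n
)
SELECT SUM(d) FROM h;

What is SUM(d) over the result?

4

Base: (n1, d=0).
Iteration 1: edges from {n1} -> (n37, d=1), (n38, d=1).
Iteration 2: edges from {n37,n38} -> (n37, d=2).
Iteration 3: no outgoing edges from {n37}; recursion stops.
SUM(d) = 0 + 1 + 1 + 2 = 4.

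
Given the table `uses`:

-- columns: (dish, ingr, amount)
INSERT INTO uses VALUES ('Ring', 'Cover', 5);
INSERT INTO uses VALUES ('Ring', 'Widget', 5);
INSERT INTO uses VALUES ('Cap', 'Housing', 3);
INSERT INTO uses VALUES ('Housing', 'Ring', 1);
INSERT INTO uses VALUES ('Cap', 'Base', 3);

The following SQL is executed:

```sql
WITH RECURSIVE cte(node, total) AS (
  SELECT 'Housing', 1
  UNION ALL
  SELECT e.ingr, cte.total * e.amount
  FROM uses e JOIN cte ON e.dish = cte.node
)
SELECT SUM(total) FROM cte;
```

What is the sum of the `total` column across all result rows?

Base: (Housing, total=1).
Iteration 1: components of {Housing} -> Ring = 1*1 = 1.
Iteration 2: components of {Ring} -> Cover = 1*5 = 5, Widget = 1*5 = 5.
Iteration 3: no further components; recursion stops.
SUM(total) = 1 + 1 + 5 + 5 = 12.

12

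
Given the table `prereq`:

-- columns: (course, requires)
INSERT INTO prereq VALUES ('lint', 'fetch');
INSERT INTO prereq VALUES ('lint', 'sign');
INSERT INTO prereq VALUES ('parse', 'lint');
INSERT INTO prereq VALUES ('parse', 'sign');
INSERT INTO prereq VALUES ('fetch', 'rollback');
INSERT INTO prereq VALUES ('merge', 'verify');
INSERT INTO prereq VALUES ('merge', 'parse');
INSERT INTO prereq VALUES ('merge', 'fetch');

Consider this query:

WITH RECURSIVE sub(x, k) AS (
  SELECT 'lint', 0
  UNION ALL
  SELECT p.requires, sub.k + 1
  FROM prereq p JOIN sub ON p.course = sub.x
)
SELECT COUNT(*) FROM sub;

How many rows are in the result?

Base: (lint, k=0).
Iteration 1: edges from {lint} -> (fetch, k=1), (sign, k=1).
Iteration 2: edges from {fetch,sign} -> (rollback, k=2).
Iteration 3: no outgoing edges from {rollback}; recursion stops.
Total rows emitted: 4.

4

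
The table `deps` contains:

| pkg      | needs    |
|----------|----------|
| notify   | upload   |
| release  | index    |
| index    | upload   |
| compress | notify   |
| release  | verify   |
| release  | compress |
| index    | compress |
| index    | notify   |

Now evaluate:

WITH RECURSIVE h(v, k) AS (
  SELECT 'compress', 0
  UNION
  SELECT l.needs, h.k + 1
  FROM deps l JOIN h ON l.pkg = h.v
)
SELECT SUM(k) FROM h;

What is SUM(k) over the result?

Base: (compress, k=0).
Iteration 1: edges from {compress} -> (notify, k=1).
Iteration 2: edges from {notify} -> (upload, k=2).
Iteration 3: no outgoing edges from {upload}; recursion stops.
SUM(k) = 0 + 1 + 2 = 3.

3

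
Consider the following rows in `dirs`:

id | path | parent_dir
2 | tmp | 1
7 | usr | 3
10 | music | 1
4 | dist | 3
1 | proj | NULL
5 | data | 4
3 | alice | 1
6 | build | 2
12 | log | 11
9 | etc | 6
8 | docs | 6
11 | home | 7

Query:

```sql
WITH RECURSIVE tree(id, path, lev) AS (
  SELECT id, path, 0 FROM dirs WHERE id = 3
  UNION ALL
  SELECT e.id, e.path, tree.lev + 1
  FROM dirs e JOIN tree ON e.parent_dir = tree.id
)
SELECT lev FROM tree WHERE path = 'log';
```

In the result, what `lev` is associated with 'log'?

3

Base: id=3 (alice) at lev 0.
Iteration 1: rows with parent_dir in {3} -> dist (id 4, lev 1), usr (id 7, lev 1).
Iteration 2: rows with parent_dir in {4,7} -> data (id 5, lev 2), home (id 11, lev 2).
Iteration 3: rows with parent_dir in {5,11} -> log (id 12, lev 3).
Iteration 4: no rows with parent_dir in {12}; recursion stops.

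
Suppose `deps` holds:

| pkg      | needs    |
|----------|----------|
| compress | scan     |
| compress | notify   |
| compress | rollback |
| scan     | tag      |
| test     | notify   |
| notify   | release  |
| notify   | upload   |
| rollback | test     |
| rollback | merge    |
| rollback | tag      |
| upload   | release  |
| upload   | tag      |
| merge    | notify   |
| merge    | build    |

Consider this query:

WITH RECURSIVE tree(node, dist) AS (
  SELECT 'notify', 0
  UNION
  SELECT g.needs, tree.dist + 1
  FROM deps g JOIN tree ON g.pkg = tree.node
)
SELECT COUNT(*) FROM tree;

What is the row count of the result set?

Base: (notify, dist=0).
Iteration 1: edges from {notify} -> (release, dist=1), (upload, dist=1).
Iteration 2: edges from {release,upload} -> (release, dist=2), (tag, dist=2).
Iteration 3: no outgoing edges from {release,tag}; recursion stops.
Total rows emitted: 5.

5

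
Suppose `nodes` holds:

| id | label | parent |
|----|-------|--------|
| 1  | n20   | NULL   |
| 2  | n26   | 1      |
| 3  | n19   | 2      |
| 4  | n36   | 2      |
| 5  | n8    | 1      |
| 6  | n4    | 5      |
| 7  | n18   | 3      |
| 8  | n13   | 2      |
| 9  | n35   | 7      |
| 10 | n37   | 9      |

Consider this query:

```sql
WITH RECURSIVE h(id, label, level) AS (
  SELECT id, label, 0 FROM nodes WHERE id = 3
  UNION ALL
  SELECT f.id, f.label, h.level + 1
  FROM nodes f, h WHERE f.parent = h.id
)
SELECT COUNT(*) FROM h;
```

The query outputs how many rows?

Base: id=3 (n19) at level 0.
Iteration 1: rows with parent in {3} -> n18 (id 7, level 1).
Iteration 2: rows with parent in {7} -> n35 (id 9, level 2).
Iteration 3: rows with parent in {9} -> n37 (id 10, level 3).
Iteration 4: no rows with parent in {10}; recursion stops.
Total rows emitted: 4.

4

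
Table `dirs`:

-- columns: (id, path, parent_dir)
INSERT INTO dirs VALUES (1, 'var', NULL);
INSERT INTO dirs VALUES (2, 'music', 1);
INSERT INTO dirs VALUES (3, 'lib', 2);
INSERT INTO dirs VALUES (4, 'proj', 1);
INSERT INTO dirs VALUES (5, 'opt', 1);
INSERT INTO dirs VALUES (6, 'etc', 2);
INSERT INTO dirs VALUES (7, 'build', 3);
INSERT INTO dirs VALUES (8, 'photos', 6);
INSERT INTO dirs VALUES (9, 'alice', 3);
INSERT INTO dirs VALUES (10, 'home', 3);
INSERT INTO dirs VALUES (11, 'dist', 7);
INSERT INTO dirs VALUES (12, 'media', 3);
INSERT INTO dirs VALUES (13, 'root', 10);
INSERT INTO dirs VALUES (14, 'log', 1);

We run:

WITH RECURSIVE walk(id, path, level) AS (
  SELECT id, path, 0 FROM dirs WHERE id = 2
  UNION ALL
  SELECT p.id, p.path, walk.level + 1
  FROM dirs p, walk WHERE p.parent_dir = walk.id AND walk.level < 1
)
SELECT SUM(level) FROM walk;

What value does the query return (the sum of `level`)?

Base: id=2 (music) at level 0.
Iteration 1: rows with parent_dir in {2} -> lib (id 3, level 1), etc (id 6, level 1).
Iteration 2: level < 1 fails for all current rows; recursion stops.
SUM(level) = 0 + 1 + 1 = 2.

2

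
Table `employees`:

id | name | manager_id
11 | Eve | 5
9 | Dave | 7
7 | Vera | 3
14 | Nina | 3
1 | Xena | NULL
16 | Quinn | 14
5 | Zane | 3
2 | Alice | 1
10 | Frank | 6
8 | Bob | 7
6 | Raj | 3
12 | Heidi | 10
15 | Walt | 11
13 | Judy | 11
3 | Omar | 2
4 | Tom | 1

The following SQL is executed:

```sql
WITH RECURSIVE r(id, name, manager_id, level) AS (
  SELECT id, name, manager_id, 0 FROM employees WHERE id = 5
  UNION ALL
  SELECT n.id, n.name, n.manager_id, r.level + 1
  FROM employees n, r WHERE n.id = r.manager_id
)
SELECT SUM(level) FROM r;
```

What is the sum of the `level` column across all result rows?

Base: id=5 (Zane), manager_id=3, level 0.
Iteration 1: join on id=3 -> Omar (id 3, manager_id=2, level 1).
Iteration 2: join on id=2 -> Alice (id 2, manager_id=1, level 2).
Iteration 3: join on id=1 -> Xena (id 1, manager_id=NULL, level 3).
Iteration 4: manager_id is NULL; no match; recursion stops.
SUM(level) = 0 + 1 + 2 + 3 = 6.

6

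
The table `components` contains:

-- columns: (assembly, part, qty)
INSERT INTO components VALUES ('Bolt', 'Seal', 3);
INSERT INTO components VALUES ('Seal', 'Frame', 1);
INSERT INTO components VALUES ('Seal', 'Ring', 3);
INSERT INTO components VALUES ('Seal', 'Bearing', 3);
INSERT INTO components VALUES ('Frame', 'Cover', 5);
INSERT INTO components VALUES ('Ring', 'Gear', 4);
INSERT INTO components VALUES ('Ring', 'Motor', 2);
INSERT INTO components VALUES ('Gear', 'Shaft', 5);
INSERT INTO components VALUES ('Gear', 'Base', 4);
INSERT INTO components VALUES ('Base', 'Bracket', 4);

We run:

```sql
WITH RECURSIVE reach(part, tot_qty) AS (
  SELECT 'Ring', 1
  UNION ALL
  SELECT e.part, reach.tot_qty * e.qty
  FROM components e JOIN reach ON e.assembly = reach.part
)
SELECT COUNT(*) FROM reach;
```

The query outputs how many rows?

Base: (Ring, tot_qty=1).
Iteration 1: components of {Ring} -> Gear = 1*4 = 4, Motor = 1*2 = 2.
Iteration 2: components of {Gear,Motor} -> Base = 4*4 = 16, Shaft = 4*5 = 20.
Iteration 3: components of {Base,Shaft} -> Bracket = 16*4 = 64.
Iteration 4: no further components; recursion stops.
Total rows emitted: 6.

6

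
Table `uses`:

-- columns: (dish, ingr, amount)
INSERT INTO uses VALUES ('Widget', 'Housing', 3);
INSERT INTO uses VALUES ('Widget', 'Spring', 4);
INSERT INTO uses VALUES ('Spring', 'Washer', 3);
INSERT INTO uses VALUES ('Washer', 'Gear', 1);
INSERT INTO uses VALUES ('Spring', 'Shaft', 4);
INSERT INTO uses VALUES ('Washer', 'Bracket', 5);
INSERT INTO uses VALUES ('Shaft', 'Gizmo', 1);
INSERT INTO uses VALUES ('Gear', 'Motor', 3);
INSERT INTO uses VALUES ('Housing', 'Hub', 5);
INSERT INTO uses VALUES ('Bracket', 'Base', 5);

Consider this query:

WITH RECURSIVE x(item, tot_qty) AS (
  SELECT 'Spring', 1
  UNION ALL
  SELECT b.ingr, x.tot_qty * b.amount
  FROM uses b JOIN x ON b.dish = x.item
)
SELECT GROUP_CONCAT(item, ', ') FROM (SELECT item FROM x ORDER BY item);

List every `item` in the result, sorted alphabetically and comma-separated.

Base, Bracket, Gear, Gizmo, Motor, Shaft, Spring, Washer

Base: (Spring, tot_qty=1).
Iteration 1: components of {Spring} -> Shaft = 1*4 = 4, Washer = 1*3 = 3.
Iteration 2: components of {Shaft,Washer} -> Bracket = 3*5 = 15, Gear = 3*1 = 3, Gizmo = 4*1 = 4.
Iteration 3: components of {Bracket,Gear,Gizmo} -> Base = 15*5 = 75, Motor = 3*3 = 9.
Iteration 4: no further components; recursion stops.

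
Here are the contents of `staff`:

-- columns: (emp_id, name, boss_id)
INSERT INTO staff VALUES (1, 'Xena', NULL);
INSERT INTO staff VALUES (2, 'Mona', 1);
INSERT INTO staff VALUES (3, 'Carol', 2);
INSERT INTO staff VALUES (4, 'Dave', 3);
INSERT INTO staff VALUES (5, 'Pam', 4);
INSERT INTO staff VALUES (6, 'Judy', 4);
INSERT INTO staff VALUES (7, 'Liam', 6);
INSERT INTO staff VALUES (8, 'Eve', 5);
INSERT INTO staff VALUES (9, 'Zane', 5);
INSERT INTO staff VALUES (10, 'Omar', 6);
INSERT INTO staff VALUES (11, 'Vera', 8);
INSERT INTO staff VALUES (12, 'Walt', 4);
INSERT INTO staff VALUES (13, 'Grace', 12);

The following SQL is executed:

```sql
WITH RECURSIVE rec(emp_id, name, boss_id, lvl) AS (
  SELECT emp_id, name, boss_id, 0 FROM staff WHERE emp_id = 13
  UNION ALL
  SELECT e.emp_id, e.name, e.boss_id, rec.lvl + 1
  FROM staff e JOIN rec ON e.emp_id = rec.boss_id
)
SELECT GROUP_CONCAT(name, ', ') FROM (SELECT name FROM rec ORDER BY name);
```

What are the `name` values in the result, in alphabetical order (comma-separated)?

Base: emp_id=13 (Grace), boss_id=12, lvl 0.
Iteration 1: join on emp_id=12 -> Walt (id 12, boss_id=4, lvl 1).
Iteration 2: join on emp_id=4 -> Dave (id 4, boss_id=3, lvl 2).
Iteration 3: join on emp_id=3 -> Carol (id 3, boss_id=2, lvl 3).
Iteration 4: join on emp_id=2 -> Mona (id 2, boss_id=1, lvl 4).
Iteration 5: join on emp_id=1 -> Xena (id 1, boss_id=NULL, lvl 5).
Iteration 6: boss_id is NULL; no match; recursion stops.

Carol, Dave, Grace, Mona, Walt, Xena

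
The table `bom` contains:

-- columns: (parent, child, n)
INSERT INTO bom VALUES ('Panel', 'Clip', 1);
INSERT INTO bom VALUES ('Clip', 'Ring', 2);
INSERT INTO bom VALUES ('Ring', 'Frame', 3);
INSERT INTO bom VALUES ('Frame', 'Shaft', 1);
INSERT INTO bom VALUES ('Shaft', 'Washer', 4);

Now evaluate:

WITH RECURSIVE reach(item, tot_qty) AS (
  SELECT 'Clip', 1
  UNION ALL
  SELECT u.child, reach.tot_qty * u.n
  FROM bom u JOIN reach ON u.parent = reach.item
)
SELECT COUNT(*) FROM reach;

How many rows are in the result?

Base: (Clip, tot_qty=1).
Iteration 1: components of {Clip} -> Ring = 1*2 = 2.
Iteration 2: components of {Ring} -> Frame = 2*3 = 6.
Iteration 3: components of {Frame} -> Shaft = 6*1 = 6.
Iteration 4: components of {Shaft} -> Washer = 6*4 = 24.
Iteration 5: no further components; recursion stops.
Total rows emitted: 5.

5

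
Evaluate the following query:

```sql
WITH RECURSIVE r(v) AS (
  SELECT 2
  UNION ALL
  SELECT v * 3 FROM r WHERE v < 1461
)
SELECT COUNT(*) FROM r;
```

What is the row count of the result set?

Base: v=2.
Iteration 1: 2 < 1461 holds -> v = 2 * 3 = 6.
Iteration 2: 6 < 1461 holds -> v = 6 * 3 = 18.
Iteration 3: 18 < 1461 holds -> v = 18 * 3 = 54.
Iteration 4: 54 < 1461 holds -> v = 54 * 3 = 162.
Iteration 5: 162 < 1461 holds -> v = 162 * 3 = 486.
Iteration 6: 486 < 1461 holds -> v = 486 * 3 = 1458.
Iteration 7: 1458 < 1461 holds -> v = 1458 * 3 = 4374.
Iteration 8: 4374 < 1461 fails; recursion stops.
Total rows emitted: 8.

8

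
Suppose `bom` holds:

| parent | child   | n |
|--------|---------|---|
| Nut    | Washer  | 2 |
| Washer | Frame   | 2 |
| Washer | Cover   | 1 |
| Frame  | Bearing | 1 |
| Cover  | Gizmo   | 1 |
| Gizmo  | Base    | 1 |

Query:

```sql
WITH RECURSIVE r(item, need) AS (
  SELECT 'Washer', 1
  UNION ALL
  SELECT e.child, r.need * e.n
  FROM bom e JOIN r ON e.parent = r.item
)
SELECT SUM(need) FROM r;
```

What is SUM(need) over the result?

Base: (Washer, need=1).
Iteration 1: components of {Washer} -> Cover = 1*1 = 1, Frame = 1*2 = 2.
Iteration 2: components of {Cover,Frame} -> Bearing = 2*1 = 2, Gizmo = 1*1 = 1.
Iteration 3: components of {Bearing,Gizmo} -> Base = 1*1 = 1.
Iteration 4: no further components; recursion stops.
SUM(need) = 1 + 2 + 1 + 2 + 1 + 1 = 8.

8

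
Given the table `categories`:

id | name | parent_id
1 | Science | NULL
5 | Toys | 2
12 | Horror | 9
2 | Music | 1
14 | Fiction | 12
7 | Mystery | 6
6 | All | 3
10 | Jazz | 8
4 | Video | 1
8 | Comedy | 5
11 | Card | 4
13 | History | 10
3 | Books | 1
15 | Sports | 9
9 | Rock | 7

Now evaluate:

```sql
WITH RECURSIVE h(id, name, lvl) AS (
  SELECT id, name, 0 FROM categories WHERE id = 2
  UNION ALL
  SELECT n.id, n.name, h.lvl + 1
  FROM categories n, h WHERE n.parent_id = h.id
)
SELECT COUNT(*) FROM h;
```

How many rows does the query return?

5

Base: id=2 (Music) at lvl 0.
Iteration 1: rows with parent_id in {2} -> Toys (id 5, lvl 1).
Iteration 2: rows with parent_id in {5} -> Comedy (id 8, lvl 2).
Iteration 3: rows with parent_id in {8} -> Jazz (id 10, lvl 3).
Iteration 4: rows with parent_id in {10} -> History (id 13, lvl 4).
Iteration 5: no rows with parent_id in {13}; recursion stops.
Total rows emitted: 5.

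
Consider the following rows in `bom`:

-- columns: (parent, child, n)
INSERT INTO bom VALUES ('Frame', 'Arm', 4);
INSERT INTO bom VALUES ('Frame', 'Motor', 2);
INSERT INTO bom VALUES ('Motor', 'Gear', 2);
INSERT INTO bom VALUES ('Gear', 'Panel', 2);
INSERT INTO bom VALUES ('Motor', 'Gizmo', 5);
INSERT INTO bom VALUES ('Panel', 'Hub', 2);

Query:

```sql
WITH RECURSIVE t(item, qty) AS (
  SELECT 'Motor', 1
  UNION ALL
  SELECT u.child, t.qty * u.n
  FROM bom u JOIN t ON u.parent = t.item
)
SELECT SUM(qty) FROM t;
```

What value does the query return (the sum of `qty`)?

Base: (Motor, qty=1).
Iteration 1: components of {Motor} -> Gear = 1*2 = 2, Gizmo = 1*5 = 5.
Iteration 2: components of {Gear,Gizmo} -> Panel = 2*2 = 4.
Iteration 3: components of {Panel} -> Hub = 4*2 = 8.
Iteration 4: no further components; recursion stops.
SUM(qty) = 1 + 2 + 5 + 4 + 8 = 20.

20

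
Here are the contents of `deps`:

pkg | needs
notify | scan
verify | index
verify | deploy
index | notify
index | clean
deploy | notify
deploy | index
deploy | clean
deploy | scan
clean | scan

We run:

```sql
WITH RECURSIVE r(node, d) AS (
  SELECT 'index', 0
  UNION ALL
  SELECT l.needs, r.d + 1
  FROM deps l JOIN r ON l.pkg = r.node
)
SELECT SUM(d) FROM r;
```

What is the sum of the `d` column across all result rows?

Base: (index, d=0).
Iteration 1: edges from {index} -> (clean, d=1), (notify, d=1).
Iteration 2: edges from {clean,notify} -> (scan, d=2) x2. [UNION ALL keeps all 2 new rows, including repeats]
Iteration 3: no outgoing edges from {scan}; recursion stops.
SUM(d) = 0 + 1 + 1 + 2 + 2 = 6.

6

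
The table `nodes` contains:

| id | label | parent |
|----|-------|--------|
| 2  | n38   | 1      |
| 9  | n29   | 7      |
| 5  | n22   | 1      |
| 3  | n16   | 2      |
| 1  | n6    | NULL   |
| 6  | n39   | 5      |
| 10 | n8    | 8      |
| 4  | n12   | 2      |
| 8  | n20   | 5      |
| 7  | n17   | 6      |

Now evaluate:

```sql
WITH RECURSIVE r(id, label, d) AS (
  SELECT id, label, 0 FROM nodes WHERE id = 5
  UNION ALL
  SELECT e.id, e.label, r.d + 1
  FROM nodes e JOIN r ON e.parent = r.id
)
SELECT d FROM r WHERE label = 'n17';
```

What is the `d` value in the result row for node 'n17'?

2

Base: id=5 (n22) at d 0.
Iteration 1: rows with parent in {5} -> n39 (id 6, d 1), n20 (id 8, d 1).
Iteration 2: rows with parent in {6,8} -> n17 (id 7, d 2), n8 (id 10, d 2).
Iteration 3: rows with parent in {7,10} -> n29 (id 9, d 3).
Iteration 4: no rows with parent in {9}; recursion stops.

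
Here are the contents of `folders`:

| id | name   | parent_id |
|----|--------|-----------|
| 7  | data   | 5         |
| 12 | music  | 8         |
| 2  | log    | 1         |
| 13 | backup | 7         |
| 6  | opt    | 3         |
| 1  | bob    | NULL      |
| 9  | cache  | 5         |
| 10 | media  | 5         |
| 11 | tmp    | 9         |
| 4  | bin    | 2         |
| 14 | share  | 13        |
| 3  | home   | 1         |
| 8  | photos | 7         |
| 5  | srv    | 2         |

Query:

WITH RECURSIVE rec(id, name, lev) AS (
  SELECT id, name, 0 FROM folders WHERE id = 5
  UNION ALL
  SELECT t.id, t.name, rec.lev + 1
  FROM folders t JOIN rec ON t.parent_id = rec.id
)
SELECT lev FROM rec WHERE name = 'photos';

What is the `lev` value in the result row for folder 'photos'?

2

Base: id=5 (srv) at lev 0.
Iteration 1: rows with parent_id in {5} -> data (id 7, lev 1), cache (id 9, lev 1), media (id 10, lev 1).
Iteration 2: rows with parent_id in {7,9,10} -> photos (id 8, lev 2), tmp (id 11, lev 2), backup (id 13, lev 2).
Iteration 3: rows with parent_id in {8,11,13} -> music (id 12, lev 3), share (id 14, lev 3).
Iteration 4: no rows with parent_id in {12,14}; recursion stops.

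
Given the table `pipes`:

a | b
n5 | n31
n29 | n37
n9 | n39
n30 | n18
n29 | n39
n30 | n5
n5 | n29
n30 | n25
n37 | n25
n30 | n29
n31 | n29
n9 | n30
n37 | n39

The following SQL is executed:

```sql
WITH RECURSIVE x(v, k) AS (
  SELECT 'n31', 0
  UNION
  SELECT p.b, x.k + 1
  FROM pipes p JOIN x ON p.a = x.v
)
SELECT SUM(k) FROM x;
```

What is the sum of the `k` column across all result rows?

11

Base: (n31, k=0).
Iteration 1: edges from {n31} -> (n29, k=1).
Iteration 2: edges from {n29} -> (n37, k=2), (n39, k=2).
Iteration 3: edges from {n37,n39} -> (n25, k=3), (n39, k=3).
Iteration 4: no outgoing edges from {n25,n39}; recursion stops.
SUM(k) = 0 + 1 + 2 + 2 + 3 + 3 = 11.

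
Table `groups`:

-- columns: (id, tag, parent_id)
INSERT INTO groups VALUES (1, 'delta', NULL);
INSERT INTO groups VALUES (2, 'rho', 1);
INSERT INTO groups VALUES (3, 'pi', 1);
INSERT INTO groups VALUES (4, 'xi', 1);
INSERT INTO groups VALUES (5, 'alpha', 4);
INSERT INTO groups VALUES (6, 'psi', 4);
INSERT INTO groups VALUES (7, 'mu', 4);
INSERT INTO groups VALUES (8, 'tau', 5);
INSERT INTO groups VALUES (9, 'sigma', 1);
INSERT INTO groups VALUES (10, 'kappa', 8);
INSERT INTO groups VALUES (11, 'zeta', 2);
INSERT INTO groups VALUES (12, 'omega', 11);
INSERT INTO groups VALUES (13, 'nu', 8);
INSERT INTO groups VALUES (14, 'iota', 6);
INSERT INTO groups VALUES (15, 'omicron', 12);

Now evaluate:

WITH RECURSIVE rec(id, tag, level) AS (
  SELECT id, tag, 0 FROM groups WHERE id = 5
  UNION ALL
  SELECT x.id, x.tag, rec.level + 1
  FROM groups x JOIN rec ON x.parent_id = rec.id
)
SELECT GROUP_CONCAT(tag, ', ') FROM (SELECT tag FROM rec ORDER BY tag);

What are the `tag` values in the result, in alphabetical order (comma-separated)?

alpha, kappa, nu, tau

Base: id=5 (alpha) at level 0.
Iteration 1: rows with parent_id in {5} -> tau (id 8, level 1).
Iteration 2: rows with parent_id in {8} -> kappa (id 10, level 2), nu (id 13, level 2).
Iteration 3: no rows with parent_id in {10,13}; recursion stops.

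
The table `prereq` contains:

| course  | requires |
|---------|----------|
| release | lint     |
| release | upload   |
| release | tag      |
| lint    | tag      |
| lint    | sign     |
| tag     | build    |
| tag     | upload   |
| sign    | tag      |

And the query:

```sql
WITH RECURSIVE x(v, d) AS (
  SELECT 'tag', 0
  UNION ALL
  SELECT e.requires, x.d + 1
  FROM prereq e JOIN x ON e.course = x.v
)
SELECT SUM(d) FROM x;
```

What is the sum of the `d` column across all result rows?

Base: (tag, d=0).
Iteration 1: edges from {tag} -> (build, d=1), (upload, d=1).
Iteration 2: no outgoing edges from {build,upload}; recursion stops.
SUM(d) = 0 + 1 + 1 = 2.

2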